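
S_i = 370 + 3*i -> [370, 373, 376, 379, 382]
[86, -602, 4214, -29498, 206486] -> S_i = 86*-7^i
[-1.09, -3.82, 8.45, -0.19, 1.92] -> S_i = Random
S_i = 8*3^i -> [8, 24, 72, 216, 648]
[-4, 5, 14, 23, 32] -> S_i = -4 + 9*i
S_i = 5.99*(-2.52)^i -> [5.99, -15.09, 38.04, -95.86, 241.56]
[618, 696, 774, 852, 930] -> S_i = 618 + 78*i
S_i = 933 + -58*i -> [933, 875, 817, 759, 701]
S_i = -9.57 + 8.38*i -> [-9.57, -1.19, 7.19, 15.57, 23.95]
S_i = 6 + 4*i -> [6, 10, 14, 18, 22]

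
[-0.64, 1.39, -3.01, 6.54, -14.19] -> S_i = -0.64*(-2.17)^i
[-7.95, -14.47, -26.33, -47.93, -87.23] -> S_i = -7.95*1.82^i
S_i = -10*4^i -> [-10, -40, -160, -640, -2560]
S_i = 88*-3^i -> [88, -264, 792, -2376, 7128]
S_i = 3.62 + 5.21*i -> [3.62, 8.83, 14.04, 19.25, 24.46]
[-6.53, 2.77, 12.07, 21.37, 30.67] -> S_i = -6.53 + 9.30*i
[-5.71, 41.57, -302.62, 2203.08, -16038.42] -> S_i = -5.71*(-7.28)^i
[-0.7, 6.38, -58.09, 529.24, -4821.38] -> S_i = -0.70*(-9.11)^i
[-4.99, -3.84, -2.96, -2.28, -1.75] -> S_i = -4.99*0.77^i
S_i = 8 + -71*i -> [8, -63, -134, -205, -276]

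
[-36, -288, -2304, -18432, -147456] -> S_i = -36*8^i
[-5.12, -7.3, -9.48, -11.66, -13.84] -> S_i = -5.12 + -2.18*i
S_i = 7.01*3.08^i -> [7.01, 21.59, 66.5, 204.82, 630.84]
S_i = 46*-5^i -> [46, -230, 1150, -5750, 28750]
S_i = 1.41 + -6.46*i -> [1.41, -5.05, -11.51, -17.97, -24.43]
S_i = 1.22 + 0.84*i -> [1.22, 2.06, 2.9, 3.74, 4.58]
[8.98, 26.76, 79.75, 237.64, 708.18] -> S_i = 8.98*2.98^i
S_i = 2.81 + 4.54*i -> [2.81, 7.35, 11.89, 16.43, 20.97]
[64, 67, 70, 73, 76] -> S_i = 64 + 3*i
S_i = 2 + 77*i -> [2, 79, 156, 233, 310]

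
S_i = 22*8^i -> [22, 176, 1408, 11264, 90112]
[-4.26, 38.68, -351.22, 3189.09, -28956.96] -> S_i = -4.26*(-9.08)^i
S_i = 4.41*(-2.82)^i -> [4.41, -12.44, 35.07, -98.9, 278.89]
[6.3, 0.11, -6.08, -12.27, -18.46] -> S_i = 6.30 + -6.19*i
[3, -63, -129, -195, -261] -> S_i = 3 + -66*i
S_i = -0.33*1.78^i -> [-0.33, -0.59, -1.05, -1.86, -3.31]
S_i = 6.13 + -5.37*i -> [6.13, 0.76, -4.61, -9.98, -15.35]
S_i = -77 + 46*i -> [-77, -31, 15, 61, 107]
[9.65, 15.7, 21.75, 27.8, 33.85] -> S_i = 9.65 + 6.05*i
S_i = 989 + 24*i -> [989, 1013, 1037, 1061, 1085]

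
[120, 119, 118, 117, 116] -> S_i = 120 + -1*i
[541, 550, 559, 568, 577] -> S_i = 541 + 9*i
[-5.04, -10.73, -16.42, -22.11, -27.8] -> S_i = -5.04 + -5.69*i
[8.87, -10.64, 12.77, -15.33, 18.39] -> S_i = 8.87*(-1.20)^i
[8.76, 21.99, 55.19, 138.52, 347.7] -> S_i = 8.76*2.51^i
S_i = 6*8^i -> [6, 48, 384, 3072, 24576]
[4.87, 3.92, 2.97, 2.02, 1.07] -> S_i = 4.87 + -0.95*i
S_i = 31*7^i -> [31, 217, 1519, 10633, 74431]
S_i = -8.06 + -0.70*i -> [-8.06, -8.76, -9.46, -10.16, -10.86]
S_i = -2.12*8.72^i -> [-2.12, -18.49, -161.2, -1405.68, -12257.5]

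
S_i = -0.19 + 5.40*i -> [-0.19, 5.21, 10.61, 16.01, 21.41]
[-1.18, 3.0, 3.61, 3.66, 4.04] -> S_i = Random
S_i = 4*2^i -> [4, 8, 16, 32, 64]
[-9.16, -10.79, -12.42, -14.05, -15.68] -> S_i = -9.16 + -1.63*i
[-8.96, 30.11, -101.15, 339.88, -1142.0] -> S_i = -8.96*(-3.36)^i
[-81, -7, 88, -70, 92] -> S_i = Random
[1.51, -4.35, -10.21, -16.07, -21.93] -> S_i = 1.51 + -5.86*i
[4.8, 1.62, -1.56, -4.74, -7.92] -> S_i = 4.80 + -3.18*i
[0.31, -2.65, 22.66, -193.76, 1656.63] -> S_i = 0.31*(-8.55)^i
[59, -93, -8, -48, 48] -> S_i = Random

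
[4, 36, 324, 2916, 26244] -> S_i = 4*9^i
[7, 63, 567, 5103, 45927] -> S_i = 7*9^i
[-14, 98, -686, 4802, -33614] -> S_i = -14*-7^i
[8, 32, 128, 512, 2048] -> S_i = 8*4^i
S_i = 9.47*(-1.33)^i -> [9.47, -12.6, 16.75, -22.28, 29.63]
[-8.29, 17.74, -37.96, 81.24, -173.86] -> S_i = -8.29*(-2.14)^i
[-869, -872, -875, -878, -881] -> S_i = -869 + -3*i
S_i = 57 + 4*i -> [57, 61, 65, 69, 73]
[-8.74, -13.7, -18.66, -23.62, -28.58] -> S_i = -8.74 + -4.96*i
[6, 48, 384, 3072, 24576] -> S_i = 6*8^i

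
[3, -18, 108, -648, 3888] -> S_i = 3*-6^i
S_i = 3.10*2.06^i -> [3.1, 6.39, 13.16, 27.1, 55.83]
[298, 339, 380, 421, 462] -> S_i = 298 + 41*i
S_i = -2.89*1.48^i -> [-2.89, -4.28, -6.33, -9.37, -13.87]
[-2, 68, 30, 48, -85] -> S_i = Random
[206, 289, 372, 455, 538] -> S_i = 206 + 83*i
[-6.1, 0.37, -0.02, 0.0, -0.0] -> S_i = -6.10*(-0.06)^i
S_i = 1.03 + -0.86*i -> [1.03, 0.17, -0.69, -1.55, -2.41]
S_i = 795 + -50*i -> [795, 745, 695, 645, 595]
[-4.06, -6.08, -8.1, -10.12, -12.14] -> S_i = -4.06 + -2.02*i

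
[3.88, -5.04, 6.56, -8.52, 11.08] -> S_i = 3.88*(-1.30)^i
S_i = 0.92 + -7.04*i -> [0.92, -6.12, -13.16, -20.2, -27.24]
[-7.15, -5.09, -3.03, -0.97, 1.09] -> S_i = -7.15 + 2.06*i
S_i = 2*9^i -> [2, 18, 162, 1458, 13122]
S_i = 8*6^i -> [8, 48, 288, 1728, 10368]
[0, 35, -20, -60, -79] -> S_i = Random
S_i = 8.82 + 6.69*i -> [8.82, 15.51, 22.2, 28.89, 35.58]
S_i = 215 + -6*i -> [215, 209, 203, 197, 191]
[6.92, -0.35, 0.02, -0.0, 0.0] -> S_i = 6.92*(-0.05)^i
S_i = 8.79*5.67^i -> [8.79, 49.84, 282.59, 1602.28, 9084.92]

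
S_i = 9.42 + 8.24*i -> [9.42, 17.66, 25.9, 34.14, 42.38]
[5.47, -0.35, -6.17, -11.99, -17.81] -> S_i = 5.47 + -5.82*i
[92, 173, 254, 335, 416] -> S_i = 92 + 81*i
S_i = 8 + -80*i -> [8, -72, -152, -232, -312]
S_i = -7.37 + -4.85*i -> [-7.37, -12.22, -17.07, -21.92, -26.77]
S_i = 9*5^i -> [9, 45, 225, 1125, 5625]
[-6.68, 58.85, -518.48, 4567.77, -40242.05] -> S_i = -6.68*(-8.81)^i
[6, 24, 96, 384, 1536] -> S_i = 6*4^i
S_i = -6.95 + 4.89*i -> [-6.95, -2.06, 2.83, 7.72, 12.61]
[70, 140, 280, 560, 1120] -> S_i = 70*2^i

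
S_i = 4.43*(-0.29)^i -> [4.43, -1.28, 0.37, -0.11, 0.03]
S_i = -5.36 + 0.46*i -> [-5.36, -4.9, -4.44, -3.98, -3.52]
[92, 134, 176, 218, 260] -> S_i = 92 + 42*i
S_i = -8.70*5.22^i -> [-8.7, -45.41, -237.06, -1237.46, -6459.54]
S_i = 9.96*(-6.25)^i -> [9.96, -62.25, 389.06, -2431.64, 15197.75]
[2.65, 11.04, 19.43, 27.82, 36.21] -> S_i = 2.65 + 8.39*i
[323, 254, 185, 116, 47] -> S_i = 323 + -69*i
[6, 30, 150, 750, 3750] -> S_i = 6*5^i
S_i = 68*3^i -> [68, 204, 612, 1836, 5508]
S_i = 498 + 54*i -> [498, 552, 606, 660, 714]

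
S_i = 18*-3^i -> [18, -54, 162, -486, 1458]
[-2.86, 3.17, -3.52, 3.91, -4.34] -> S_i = -2.86*(-1.11)^i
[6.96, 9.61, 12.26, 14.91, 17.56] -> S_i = 6.96 + 2.65*i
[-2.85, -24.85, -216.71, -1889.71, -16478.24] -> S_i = -2.85*8.72^i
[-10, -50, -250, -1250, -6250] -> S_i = -10*5^i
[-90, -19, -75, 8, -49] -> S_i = Random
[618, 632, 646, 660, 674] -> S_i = 618 + 14*i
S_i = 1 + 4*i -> [1, 5, 9, 13, 17]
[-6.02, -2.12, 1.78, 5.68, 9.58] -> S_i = -6.02 + 3.90*i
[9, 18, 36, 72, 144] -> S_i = 9*2^i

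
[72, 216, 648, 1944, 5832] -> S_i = 72*3^i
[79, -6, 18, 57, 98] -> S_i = Random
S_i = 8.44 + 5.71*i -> [8.44, 14.15, 19.86, 25.57, 31.28]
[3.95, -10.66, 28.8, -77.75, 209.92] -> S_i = 3.95*(-2.70)^i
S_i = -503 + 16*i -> [-503, -487, -471, -455, -439]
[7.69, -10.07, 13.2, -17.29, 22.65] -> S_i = 7.69*(-1.31)^i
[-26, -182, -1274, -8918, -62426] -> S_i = -26*7^i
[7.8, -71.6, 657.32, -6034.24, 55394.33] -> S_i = 7.80*(-9.18)^i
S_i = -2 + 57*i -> [-2, 55, 112, 169, 226]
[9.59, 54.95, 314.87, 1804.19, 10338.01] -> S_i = 9.59*5.73^i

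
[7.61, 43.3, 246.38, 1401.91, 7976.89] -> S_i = 7.61*5.69^i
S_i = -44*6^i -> [-44, -264, -1584, -9504, -57024]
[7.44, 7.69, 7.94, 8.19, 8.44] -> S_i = 7.44 + 0.25*i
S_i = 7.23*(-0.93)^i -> [7.23, -6.72, 6.25, -5.82, 5.41]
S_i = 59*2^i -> [59, 118, 236, 472, 944]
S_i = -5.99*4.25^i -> [-5.99, -25.46, -108.19, -459.83, -1954.26]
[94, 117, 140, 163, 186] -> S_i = 94 + 23*i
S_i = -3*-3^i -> [-3, 9, -27, 81, -243]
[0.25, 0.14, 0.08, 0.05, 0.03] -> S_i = 0.25*0.58^i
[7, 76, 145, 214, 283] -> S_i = 7 + 69*i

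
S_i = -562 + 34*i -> [-562, -528, -494, -460, -426]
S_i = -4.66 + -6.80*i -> [-4.66, -11.46, -18.26, -25.06, -31.86]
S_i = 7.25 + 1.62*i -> [7.25, 8.87, 10.49, 12.11, 13.73]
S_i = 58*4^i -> [58, 232, 928, 3712, 14848]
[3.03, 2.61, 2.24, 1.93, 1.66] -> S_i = 3.03*0.86^i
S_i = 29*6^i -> [29, 174, 1044, 6264, 37584]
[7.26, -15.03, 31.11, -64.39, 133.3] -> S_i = 7.26*(-2.07)^i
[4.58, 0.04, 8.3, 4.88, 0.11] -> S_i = Random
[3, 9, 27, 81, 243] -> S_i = 3*3^i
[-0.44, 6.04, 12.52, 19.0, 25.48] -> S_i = -0.44 + 6.48*i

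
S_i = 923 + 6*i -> [923, 929, 935, 941, 947]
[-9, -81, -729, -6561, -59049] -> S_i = -9*9^i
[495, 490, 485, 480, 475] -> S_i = 495 + -5*i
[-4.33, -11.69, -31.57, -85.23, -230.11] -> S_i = -4.33*2.70^i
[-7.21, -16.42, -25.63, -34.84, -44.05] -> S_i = -7.21 + -9.21*i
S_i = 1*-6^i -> [1, -6, 36, -216, 1296]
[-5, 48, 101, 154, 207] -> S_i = -5 + 53*i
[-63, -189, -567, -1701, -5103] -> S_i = -63*3^i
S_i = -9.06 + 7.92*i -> [-9.06, -1.14, 6.78, 14.7, 22.62]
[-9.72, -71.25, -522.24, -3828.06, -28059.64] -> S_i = -9.72*7.33^i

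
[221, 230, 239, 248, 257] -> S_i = 221 + 9*i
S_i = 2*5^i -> [2, 10, 50, 250, 1250]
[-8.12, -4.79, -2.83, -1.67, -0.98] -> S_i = -8.12*0.59^i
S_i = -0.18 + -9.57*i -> [-0.18, -9.75, -19.32, -28.89, -38.46]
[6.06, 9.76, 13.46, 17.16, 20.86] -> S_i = 6.06 + 3.70*i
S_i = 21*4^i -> [21, 84, 336, 1344, 5376]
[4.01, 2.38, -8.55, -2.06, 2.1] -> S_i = Random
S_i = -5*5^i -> [-5, -25, -125, -625, -3125]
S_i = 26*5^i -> [26, 130, 650, 3250, 16250]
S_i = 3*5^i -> [3, 15, 75, 375, 1875]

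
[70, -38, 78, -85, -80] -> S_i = Random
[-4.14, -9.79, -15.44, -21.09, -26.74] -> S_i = -4.14 + -5.65*i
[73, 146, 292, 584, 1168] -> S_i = 73*2^i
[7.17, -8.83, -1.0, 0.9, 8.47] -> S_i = Random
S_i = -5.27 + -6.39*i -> [-5.27, -11.66, -18.05, -24.44, -30.83]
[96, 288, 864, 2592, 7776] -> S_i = 96*3^i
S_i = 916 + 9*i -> [916, 925, 934, 943, 952]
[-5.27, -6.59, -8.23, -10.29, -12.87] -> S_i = -5.27*1.25^i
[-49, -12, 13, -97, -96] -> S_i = Random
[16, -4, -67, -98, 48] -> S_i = Random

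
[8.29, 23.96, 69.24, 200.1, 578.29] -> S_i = 8.29*2.89^i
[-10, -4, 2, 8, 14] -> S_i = -10 + 6*i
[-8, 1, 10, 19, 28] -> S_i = -8 + 9*i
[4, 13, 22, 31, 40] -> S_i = 4 + 9*i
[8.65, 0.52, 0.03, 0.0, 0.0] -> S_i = 8.65*0.06^i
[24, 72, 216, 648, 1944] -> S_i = 24*3^i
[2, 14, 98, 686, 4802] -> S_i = 2*7^i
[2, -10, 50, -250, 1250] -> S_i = 2*-5^i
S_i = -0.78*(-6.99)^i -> [-0.78, 5.45, -38.11, 266.4, -1862.1]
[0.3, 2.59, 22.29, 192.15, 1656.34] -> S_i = 0.30*8.62^i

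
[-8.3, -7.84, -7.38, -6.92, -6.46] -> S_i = -8.30 + 0.46*i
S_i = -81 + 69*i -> [-81, -12, 57, 126, 195]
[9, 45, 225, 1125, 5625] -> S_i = 9*5^i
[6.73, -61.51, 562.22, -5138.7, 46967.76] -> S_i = 6.73*(-9.14)^i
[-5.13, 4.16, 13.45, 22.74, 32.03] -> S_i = -5.13 + 9.29*i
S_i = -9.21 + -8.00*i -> [-9.21, -17.21, -25.21, -33.21, -41.21]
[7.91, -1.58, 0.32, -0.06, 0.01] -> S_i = 7.91*(-0.20)^i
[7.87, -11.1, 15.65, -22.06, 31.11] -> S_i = 7.87*(-1.41)^i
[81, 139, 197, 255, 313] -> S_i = 81 + 58*i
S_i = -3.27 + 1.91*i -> [-3.27, -1.36, 0.55, 2.46, 4.37]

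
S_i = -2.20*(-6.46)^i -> [-2.2, 14.21, -91.81, 593.09, -3831.36]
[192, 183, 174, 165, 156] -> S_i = 192 + -9*i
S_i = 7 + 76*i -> [7, 83, 159, 235, 311]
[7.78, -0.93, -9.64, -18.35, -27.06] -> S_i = 7.78 + -8.71*i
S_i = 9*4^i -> [9, 36, 144, 576, 2304]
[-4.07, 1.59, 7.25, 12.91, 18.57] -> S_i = -4.07 + 5.66*i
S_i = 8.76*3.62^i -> [8.76, 31.71, 114.79, 415.56, 1504.31]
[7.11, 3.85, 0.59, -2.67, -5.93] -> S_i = 7.11 + -3.26*i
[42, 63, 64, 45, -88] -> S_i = Random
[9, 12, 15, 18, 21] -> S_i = 9 + 3*i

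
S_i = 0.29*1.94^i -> [0.29, 0.56, 1.09, 2.12, 4.11]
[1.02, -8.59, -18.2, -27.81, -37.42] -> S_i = 1.02 + -9.61*i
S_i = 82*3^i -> [82, 246, 738, 2214, 6642]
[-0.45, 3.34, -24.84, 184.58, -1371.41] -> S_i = -0.45*(-7.43)^i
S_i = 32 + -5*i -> [32, 27, 22, 17, 12]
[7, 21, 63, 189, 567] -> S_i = 7*3^i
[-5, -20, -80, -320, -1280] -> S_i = -5*4^i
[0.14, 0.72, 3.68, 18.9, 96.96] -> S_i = 0.14*5.13^i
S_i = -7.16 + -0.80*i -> [-7.16, -7.96, -8.76, -9.56, -10.36]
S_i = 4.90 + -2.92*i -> [4.9, 1.98, -0.94, -3.86, -6.78]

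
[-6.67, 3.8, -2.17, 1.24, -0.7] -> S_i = -6.67*(-0.57)^i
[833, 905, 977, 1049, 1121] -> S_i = 833 + 72*i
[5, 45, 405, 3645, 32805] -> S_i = 5*9^i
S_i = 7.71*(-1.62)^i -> [7.71, -12.49, 20.23, -32.78, 53.1]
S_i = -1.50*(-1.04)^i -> [-1.5, 1.56, -1.62, 1.69, -1.75]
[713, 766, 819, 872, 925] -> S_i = 713 + 53*i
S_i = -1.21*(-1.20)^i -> [-1.21, 1.45, -1.74, 2.09, -2.51]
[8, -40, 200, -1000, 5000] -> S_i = 8*-5^i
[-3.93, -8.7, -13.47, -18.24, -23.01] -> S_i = -3.93 + -4.77*i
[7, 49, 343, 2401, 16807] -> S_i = 7*7^i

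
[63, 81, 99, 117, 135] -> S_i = 63 + 18*i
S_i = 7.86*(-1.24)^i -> [7.86, -9.75, 12.09, -14.99, 18.58]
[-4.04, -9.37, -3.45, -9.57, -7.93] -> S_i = Random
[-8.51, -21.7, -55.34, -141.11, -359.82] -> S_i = -8.51*2.55^i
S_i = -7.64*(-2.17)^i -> [-7.64, 16.58, -35.98, 78.07, -169.41]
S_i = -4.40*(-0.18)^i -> [-4.4, 0.79, -0.14, 0.03, -0.0]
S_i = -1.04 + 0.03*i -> [-1.04, -1.01, -0.98, -0.95, -0.92]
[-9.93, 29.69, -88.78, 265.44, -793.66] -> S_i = -9.93*(-2.99)^i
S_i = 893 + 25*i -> [893, 918, 943, 968, 993]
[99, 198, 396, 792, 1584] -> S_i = 99*2^i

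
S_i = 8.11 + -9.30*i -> [8.11, -1.19, -10.49, -19.79, -29.09]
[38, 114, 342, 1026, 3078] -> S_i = 38*3^i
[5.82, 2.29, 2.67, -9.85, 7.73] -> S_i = Random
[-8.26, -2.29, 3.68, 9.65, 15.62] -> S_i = -8.26 + 5.97*i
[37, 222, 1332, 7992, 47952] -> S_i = 37*6^i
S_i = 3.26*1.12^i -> [3.26, 3.65, 4.09, 4.58, 5.13]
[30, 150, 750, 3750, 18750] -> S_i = 30*5^i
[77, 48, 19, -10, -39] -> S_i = 77 + -29*i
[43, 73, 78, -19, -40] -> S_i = Random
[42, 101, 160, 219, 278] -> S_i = 42 + 59*i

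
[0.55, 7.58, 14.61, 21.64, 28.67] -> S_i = 0.55 + 7.03*i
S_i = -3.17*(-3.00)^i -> [-3.17, 9.51, -28.53, 85.59, -256.77]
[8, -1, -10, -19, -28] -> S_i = 8 + -9*i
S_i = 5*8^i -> [5, 40, 320, 2560, 20480]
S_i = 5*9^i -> [5, 45, 405, 3645, 32805]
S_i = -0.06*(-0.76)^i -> [-0.06, 0.05, -0.03, 0.03, -0.02]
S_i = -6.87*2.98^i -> [-6.87, -20.47, -61.01, -181.8, -541.78]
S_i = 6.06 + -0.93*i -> [6.06, 5.13, 4.2, 3.27, 2.34]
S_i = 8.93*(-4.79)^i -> [8.93, -42.77, 204.89, -981.43, 4701.04]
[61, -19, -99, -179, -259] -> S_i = 61 + -80*i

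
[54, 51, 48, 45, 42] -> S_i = 54 + -3*i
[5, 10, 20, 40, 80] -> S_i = 5*2^i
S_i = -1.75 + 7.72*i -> [-1.75, 5.97, 13.69, 21.41, 29.13]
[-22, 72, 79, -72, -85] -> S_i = Random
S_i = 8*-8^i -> [8, -64, 512, -4096, 32768]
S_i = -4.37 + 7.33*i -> [-4.37, 2.96, 10.29, 17.62, 24.95]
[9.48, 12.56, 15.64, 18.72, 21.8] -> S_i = 9.48 + 3.08*i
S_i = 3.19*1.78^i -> [3.19, 5.68, 10.11, 17.99, 32.02]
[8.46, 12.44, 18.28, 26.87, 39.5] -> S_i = 8.46*1.47^i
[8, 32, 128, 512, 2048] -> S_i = 8*4^i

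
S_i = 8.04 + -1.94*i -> [8.04, 6.1, 4.16, 2.22, 0.28]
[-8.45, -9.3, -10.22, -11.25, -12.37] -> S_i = -8.45*1.10^i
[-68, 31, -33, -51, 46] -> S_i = Random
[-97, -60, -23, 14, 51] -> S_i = -97 + 37*i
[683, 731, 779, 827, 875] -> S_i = 683 + 48*i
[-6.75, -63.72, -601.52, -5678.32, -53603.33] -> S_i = -6.75*9.44^i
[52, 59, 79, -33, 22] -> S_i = Random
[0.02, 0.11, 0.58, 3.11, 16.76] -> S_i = 0.02*5.38^i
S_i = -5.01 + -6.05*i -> [-5.01, -11.06, -17.11, -23.16, -29.21]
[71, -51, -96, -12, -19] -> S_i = Random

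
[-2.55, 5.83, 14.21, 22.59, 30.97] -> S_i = -2.55 + 8.38*i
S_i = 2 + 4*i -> [2, 6, 10, 14, 18]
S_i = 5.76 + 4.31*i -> [5.76, 10.07, 14.38, 18.69, 23.0]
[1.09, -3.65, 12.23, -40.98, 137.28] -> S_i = 1.09*(-3.35)^i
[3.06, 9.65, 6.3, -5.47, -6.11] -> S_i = Random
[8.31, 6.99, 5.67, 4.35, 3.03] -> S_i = 8.31 + -1.32*i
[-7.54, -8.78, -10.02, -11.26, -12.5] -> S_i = -7.54 + -1.24*i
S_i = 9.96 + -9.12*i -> [9.96, 0.84, -8.28, -17.4, -26.52]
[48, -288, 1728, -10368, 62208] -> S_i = 48*-6^i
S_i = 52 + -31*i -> [52, 21, -10, -41, -72]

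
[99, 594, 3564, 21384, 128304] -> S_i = 99*6^i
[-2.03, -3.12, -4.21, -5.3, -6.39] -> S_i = -2.03 + -1.09*i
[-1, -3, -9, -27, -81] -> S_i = -1*3^i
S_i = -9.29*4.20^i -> [-9.29, -39.02, -163.88, -688.28, -2890.77]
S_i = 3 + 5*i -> [3, 8, 13, 18, 23]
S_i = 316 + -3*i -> [316, 313, 310, 307, 304]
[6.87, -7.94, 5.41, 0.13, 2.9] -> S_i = Random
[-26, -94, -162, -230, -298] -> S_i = -26 + -68*i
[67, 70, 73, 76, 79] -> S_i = 67 + 3*i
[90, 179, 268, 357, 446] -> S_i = 90 + 89*i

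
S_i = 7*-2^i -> [7, -14, 28, -56, 112]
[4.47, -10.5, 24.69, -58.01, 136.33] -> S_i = 4.47*(-2.35)^i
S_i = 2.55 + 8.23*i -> [2.55, 10.78, 19.01, 27.24, 35.47]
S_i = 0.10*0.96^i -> [0.1, 0.1, 0.09, 0.09, 0.08]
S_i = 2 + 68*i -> [2, 70, 138, 206, 274]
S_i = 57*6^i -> [57, 342, 2052, 12312, 73872]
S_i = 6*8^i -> [6, 48, 384, 3072, 24576]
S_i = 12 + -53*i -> [12, -41, -94, -147, -200]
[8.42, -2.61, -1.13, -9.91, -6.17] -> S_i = Random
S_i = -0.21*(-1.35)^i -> [-0.21, 0.28, -0.38, 0.52, -0.7]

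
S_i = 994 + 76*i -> [994, 1070, 1146, 1222, 1298]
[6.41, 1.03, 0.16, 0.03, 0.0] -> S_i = 6.41*0.16^i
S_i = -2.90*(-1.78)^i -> [-2.9, 5.16, -9.19, 16.36, -29.11]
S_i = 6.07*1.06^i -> [6.07, 6.43, 6.82, 7.23, 7.66]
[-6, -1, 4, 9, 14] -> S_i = -6 + 5*i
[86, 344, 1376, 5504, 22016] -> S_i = 86*4^i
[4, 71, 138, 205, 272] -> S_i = 4 + 67*i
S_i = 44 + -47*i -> [44, -3, -50, -97, -144]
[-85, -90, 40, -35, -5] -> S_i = Random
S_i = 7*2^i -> [7, 14, 28, 56, 112]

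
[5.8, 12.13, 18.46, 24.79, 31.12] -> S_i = 5.80 + 6.33*i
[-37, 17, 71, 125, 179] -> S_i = -37 + 54*i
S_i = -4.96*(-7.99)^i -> [-4.96, 39.63, -316.65, 2530.01, -20214.77]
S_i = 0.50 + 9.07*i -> [0.5, 9.57, 18.64, 27.71, 36.78]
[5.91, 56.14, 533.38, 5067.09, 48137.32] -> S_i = 5.91*9.50^i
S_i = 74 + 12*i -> [74, 86, 98, 110, 122]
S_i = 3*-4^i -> [3, -12, 48, -192, 768]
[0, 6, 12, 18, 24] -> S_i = 0 + 6*i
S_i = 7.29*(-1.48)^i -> [7.29, -10.79, 15.97, -23.63, 34.98]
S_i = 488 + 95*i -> [488, 583, 678, 773, 868]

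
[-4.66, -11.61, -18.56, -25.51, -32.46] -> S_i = -4.66 + -6.95*i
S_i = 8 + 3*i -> [8, 11, 14, 17, 20]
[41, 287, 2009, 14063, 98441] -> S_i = 41*7^i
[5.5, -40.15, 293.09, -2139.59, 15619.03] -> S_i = 5.50*(-7.30)^i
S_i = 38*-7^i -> [38, -266, 1862, -13034, 91238]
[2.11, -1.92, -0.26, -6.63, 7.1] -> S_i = Random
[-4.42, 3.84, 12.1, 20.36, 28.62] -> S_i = -4.42 + 8.26*i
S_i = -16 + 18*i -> [-16, 2, 20, 38, 56]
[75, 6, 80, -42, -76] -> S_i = Random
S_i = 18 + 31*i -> [18, 49, 80, 111, 142]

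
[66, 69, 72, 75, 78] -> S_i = 66 + 3*i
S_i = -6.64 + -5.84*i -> [-6.64, -12.48, -18.32, -24.16, -30.0]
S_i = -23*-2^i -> [-23, 46, -92, 184, -368]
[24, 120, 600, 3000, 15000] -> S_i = 24*5^i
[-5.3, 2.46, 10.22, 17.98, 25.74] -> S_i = -5.30 + 7.76*i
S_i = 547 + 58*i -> [547, 605, 663, 721, 779]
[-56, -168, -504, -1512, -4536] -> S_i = -56*3^i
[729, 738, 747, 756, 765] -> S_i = 729 + 9*i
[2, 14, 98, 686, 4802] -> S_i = 2*7^i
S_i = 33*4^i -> [33, 132, 528, 2112, 8448]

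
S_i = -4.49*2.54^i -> [-4.49, -11.4, -28.97, -73.58, -186.89]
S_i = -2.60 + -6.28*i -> [-2.6, -8.88, -15.16, -21.44, -27.72]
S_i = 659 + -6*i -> [659, 653, 647, 641, 635]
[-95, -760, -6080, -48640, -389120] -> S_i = -95*8^i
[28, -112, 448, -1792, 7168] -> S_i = 28*-4^i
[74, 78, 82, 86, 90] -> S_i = 74 + 4*i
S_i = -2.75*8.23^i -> [-2.75, -22.63, -186.27, -1532.96, -12616.3]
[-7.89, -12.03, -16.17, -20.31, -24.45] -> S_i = -7.89 + -4.14*i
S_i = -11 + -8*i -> [-11, -19, -27, -35, -43]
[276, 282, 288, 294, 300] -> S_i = 276 + 6*i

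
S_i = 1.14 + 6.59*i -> [1.14, 7.73, 14.32, 20.91, 27.5]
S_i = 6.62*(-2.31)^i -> [6.62, -15.29, 35.32, -81.6, 188.5]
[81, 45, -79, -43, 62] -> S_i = Random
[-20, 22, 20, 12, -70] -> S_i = Random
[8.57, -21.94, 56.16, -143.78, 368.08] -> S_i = 8.57*(-2.56)^i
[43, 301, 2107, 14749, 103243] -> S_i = 43*7^i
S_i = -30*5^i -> [-30, -150, -750, -3750, -18750]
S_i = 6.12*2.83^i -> [6.12, 17.32, 49.01, 138.71, 392.55]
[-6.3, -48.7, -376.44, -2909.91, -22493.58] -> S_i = -6.30*7.73^i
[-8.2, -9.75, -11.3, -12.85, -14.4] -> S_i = -8.20 + -1.55*i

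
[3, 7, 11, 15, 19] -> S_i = 3 + 4*i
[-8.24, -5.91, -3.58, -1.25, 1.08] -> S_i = -8.24 + 2.33*i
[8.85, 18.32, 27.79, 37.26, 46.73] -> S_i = 8.85 + 9.47*i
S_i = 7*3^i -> [7, 21, 63, 189, 567]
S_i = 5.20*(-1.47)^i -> [5.2, -7.64, 11.24, -16.52, 24.28]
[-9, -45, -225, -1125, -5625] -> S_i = -9*5^i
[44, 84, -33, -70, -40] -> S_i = Random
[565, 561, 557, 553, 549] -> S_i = 565 + -4*i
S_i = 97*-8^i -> [97, -776, 6208, -49664, 397312]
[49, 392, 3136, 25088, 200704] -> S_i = 49*8^i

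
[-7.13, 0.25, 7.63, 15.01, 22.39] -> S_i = -7.13 + 7.38*i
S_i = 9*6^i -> [9, 54, 324, 1944, 11664]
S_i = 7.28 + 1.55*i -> [7.28, 8.83, 10.38, 11.93, 13.48]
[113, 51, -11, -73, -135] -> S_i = 113 + -62*i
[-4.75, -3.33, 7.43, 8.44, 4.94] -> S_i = Random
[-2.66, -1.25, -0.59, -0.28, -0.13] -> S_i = -2.66*0.47^i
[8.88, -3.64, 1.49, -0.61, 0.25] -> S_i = 8.88*(-0.41)^i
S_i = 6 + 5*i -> [6, 11, 16, 21, 26]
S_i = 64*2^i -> [64, 128, 256, 512, 1024]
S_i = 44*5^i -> [44, 220, 1100, 5500, 27500]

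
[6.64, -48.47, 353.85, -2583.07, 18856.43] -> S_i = 6.64*(-7.30)^i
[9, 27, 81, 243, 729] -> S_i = 9*3^i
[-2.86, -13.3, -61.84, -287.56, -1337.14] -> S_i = -2.86*4.65^i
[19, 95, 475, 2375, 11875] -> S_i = 19*5^i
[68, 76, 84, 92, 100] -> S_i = 68 + 8*i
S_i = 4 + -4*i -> [4, 0, -4, -8, -12]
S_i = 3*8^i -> [3, 24, 192, 1536, 12288]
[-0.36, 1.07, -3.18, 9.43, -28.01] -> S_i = -0.36*(-2.97)^i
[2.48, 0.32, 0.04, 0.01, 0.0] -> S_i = 2.48*0.13^i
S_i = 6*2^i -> [6, 12, 24, 48, 96]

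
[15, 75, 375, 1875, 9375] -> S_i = 15*5^i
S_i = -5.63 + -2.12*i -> [-5.63, -7.75, -9.87, -11.99, -14.11]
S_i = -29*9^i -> [-29, -261, -2349, -21141, -190269]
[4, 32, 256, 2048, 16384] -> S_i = 4*8^i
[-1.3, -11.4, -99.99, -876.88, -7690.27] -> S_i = -1.30*8.77^i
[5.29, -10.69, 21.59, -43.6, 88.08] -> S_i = 5.29*(-2.02)^i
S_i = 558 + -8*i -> [558, 550, 542, 534, 526]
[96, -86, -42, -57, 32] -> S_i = Random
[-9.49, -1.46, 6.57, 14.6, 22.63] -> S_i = -9.49 + 8.03*i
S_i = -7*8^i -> [-7, -56, -448, -3584, -28672]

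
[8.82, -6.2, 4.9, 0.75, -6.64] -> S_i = Random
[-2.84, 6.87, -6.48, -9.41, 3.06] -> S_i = Random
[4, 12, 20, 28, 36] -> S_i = 4 + 8*i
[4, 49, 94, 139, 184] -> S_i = 4 + 45*i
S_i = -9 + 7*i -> [-9, -2, 5, 12, 19]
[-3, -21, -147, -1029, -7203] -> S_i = -3*7^i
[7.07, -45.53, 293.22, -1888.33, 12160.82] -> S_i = 7.07*(-6.44)^i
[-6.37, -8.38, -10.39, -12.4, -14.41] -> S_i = -6.37 + -2.01*i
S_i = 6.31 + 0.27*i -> [6.31, 6.58, 6.85, 7.12, 7.39]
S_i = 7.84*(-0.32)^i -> [7.84, -2.51, 0.8, -0.26, 0.08]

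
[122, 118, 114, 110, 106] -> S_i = 122 + -4*i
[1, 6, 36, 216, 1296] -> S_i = 1*6^i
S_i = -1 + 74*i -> [-1, 73, 147, 221, 295]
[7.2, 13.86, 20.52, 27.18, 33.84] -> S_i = 7.20 + 6.66*i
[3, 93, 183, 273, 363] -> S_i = 3 + 90*i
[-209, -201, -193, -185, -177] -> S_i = -209 + 8*i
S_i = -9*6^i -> [-9, -54, -324, -1944, -11664]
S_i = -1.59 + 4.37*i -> [-1.59, 2.78, 7.15, 11.52, 15.89]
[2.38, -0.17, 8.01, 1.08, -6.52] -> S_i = Random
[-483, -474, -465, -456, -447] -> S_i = -483 + 9*i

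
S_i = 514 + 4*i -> [514, 518, 522, 526, 530]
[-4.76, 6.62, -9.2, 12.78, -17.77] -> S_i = -4.76*(-1.39)^i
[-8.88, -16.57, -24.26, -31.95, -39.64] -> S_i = -8.88 + -7.69*i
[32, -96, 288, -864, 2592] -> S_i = 32*-3^i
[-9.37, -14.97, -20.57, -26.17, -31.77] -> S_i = -9.37 + -5.60*i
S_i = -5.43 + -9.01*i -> [-5.43, -14.44, -23.45, -32.46, -41.47]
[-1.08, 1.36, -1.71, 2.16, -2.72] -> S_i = -1.08*(-1.26)^i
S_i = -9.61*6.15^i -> [-9.61, -59.1, -363.47, -2235.37, -13747.5]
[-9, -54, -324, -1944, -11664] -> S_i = -9*6^i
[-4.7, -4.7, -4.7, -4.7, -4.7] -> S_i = -4.70*1.00^i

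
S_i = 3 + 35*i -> [3, 38, 73, 108, 143]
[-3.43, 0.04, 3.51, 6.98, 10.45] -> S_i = -3.43 + 3.47*i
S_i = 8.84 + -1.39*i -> [8.84, 7.45, 6.06, 4.67, 3.28]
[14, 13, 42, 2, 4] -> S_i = Random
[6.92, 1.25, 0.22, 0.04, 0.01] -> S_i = 6.92*0.18^i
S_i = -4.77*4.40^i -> [-4.77, -20.99, -92.35, -406.33, -1787.84]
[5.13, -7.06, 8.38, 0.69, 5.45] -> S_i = Random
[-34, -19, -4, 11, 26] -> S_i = -34 + 15*i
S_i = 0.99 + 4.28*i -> [0.99, 5.27, 9.55, 13.83, 18.11]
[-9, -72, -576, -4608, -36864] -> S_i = -9*8^i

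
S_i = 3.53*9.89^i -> [3.53, 34.91, 345.28, 3414.79, 33772.24]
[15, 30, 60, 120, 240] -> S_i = 15*2^i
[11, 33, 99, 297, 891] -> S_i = 11*3^i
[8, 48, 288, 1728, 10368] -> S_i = 8*6^i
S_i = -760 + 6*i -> [-760, -754, -748, -742, -736]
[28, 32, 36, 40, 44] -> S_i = 28 + 4*i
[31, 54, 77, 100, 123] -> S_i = 31 + 23*i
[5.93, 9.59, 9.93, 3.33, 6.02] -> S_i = Random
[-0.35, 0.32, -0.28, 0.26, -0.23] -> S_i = -0.35*(-0.90)^i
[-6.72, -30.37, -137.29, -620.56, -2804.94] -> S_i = -6.72*4.52^i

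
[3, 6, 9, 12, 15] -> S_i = 3 + 3*i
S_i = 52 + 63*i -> [52, 115, 178, 241, 304]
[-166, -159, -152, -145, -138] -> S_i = -166 + 7*i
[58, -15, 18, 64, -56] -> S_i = Random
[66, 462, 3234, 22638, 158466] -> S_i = 66*7^i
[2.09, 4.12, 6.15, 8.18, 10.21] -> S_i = 2.09 + 2.03*i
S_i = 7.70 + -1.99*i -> [7.7, 5.71, 3.72, 1.73, -0.26]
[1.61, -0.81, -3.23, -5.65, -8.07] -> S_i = 1.61 + -2.42*i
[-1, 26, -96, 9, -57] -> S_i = Random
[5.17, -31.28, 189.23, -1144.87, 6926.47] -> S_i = 5.17*(-6.05)^i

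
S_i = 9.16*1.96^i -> [9.16, 17.95, 35.19, 68.97, 135.18]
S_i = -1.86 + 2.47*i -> [-1.86, 0.61, 3.08, 5.55, 8.02]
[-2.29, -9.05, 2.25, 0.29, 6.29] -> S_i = Random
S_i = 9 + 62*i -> [9, 71, 133, 195, 257]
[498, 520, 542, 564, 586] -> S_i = 498 + 22*i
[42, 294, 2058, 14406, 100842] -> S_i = 42*7^i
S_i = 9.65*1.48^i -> [9.65, 14.28, 21.14, 31.28, 46.3]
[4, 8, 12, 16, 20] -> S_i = 4 + 4*i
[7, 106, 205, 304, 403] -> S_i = 7 + 99*i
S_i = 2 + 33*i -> [2, 35, 68, 101, 134]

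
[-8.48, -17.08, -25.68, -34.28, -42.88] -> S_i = -8.48 + -8.60*i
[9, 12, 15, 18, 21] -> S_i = 9 + 3*i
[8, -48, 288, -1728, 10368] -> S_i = 8*-6^i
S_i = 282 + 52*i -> [282, 334, 386, 438, 490]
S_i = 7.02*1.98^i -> [7.02, 13.9, 27.52, 54.49, 107.89]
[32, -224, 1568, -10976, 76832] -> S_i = 32*-7^i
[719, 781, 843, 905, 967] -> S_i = 719 + 62*i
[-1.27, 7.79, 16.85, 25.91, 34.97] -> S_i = -1.27 + 9.06*i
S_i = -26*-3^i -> [-26, 78, -234, 702, -2106]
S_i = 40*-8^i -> [40, -320, 2560, -20480, 163840]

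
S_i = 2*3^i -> [2, 6, 18, 54, 162]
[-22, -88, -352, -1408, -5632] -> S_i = -22*4^i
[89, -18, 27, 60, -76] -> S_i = Random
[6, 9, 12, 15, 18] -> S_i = 6 + 3*i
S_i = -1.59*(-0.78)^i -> [-1.59, 1.24, -0.97, 0.75, -0.59]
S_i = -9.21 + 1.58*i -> [-9.21, -7.63, -6.05, -4.47, -2.89]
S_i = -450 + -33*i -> [-450, -483, -516, -549, -582]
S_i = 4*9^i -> [4, 36, 324, 2916, 26244]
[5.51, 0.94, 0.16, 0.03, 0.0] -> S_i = 5.51*0.17^i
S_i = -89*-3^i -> [-89, 267, -801, 2403, -7209]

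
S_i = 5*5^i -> [5, 25, 125, 625, 3125]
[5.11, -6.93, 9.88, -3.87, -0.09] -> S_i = Random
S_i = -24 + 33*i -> [-24, 9, 42, 75, 108]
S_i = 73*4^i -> [73, 292, 1168, 4672, 18688]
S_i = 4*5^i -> [4, 20, 100, 500, 2500]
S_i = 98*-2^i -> [98, -196, 392, -784, 1568]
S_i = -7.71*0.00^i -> [-7.71, -0.0, -0.0, -0.0, -0.0]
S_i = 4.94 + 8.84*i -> [4.94, 13.78, 22.62, 31.46, 40.3]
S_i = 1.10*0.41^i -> [1.1, 0.45, 0.18, 0.08, 0.03]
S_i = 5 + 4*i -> [5, 9, 13, 17, 21]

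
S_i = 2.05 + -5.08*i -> [2.05, -3.03, -8.11, -13.19, -18.27]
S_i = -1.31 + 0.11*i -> [-1.31, -1.2, -1.09, -0.98, -0.87]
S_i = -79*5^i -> [-79, -395, -1975, -9875, -49375]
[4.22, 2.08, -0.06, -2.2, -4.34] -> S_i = 4.22 + -2.14*i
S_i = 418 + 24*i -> [418, 442, 466, 490, 514]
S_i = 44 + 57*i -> [44, 101, 158, 215, 272]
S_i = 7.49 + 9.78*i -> [7.49, 17.27, 27.05, 36.83, 46.61]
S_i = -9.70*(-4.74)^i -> [-9.7, 45.98, -217.94, 1033.02, -4896.49]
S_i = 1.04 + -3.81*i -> [1.04, -2.77, -6.58, -10.39, -14.2]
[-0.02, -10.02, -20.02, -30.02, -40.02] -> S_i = -0.02 + -10.00*i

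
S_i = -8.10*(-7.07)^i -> [-8.1, 57.27, -404.88, 2862.49, -20237.77]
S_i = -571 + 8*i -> [-571, -563, -555, -547, -539]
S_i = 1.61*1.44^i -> [1.61, 2.32, 3.34, 4.81, 6.92]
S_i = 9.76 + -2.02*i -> [9.76, 7.74, 5.72, 3.7, 1.68]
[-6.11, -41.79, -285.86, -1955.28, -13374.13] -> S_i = -6.11*6.84^i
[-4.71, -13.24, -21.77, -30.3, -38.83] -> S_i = -4.71 + -8.53*i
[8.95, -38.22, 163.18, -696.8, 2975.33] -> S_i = 8.95*(-4.27)^i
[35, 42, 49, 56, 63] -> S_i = 35 + 7*i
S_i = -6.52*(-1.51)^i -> [-6.52, 9.85, -14.87, 22.45, -33.9]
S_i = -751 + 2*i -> [-751, -749, -747, -745, -743]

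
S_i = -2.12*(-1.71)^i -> [-2.12, 3.63, -6.2, 10.6, -18.13]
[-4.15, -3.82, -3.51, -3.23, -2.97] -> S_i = -4.15*0.92^i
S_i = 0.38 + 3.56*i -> [0.38, 3.94, 7.5, 11.06, 14.62]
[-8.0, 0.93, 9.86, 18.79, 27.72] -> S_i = -8.00 + 8.93*i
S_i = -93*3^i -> [-93, -279, -837, -2511, -7533]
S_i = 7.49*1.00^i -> [7.49, 7.49, 7.49, 7.49, 7.49]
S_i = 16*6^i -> [16, 96, 576, 3456, 20736]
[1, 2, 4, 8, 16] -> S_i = 1*2^i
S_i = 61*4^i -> [61, 244, 976, 3904, 15616]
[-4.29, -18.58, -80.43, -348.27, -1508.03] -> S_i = -4.29*4.33^i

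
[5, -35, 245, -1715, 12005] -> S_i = 5*-7^i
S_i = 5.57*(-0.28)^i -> [5.57, -1.56, 0.44, -0.12, 0.03]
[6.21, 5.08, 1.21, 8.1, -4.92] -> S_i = Random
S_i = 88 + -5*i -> [88, 83, 78, 73, 68]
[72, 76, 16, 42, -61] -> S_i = Random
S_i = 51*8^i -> [51, 408, 3264, 26112, 208896]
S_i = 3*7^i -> [3, 21, 147, 1029, 7203]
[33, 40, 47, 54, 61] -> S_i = 33 + 7*i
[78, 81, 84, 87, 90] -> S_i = 78 + 3*i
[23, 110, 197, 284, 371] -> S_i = 23 + 87*i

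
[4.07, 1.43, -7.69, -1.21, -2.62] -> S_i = Random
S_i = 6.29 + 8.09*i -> [6.29, 14.38, 22.47, 30.56, 38.65]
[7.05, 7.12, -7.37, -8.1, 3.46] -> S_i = Random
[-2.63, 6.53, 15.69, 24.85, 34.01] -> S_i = -2.63 + 9.16*i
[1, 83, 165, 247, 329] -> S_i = 1 + 82*i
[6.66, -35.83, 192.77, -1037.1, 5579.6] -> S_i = 6.66*(-5.38)^i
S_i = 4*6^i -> [4, 24, 144, 864, 5184]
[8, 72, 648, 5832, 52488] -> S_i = 8*9^i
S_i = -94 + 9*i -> [-94, -85, -76, -67, -58]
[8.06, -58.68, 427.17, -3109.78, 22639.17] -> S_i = 8.06*(-7.28)^i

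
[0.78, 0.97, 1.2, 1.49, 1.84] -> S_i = 0.78*1.24^i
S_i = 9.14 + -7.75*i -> [9.14, 1.39, -6.36, -14.11, -21.86]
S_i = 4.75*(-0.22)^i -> [4.75, -1.04, 0.23, -0.05, 0.01]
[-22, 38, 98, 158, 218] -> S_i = -22 + 60*i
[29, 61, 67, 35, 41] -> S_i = Random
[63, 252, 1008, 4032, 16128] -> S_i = 63*4^i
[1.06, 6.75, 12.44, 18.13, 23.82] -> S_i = 1.06 + 5.69*i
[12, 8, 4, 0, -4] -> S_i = 12 + -4*i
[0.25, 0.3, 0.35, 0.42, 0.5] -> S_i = 0.25*1.19^i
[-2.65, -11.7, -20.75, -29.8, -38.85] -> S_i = -2.65 + -9.05*i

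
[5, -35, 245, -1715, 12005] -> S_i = 5*-7^i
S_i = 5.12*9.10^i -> [5.12, 46.59, 423.99, 3858.28, 35110.38]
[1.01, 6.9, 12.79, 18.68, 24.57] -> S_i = 1.01 + 5.89*i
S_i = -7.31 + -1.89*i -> [-7.31, -9.2, -11.09, -12.98, -14.87]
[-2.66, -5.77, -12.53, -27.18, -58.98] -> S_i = -2.66*2.17^i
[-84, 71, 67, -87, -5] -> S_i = Random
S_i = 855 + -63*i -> [855, 792, 729, 666, 603]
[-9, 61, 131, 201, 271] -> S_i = -9 + 70*i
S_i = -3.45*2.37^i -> [-3.45, -8.18, -19.38, -45.93, -108.85]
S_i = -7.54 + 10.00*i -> [-7.54, 2.46, 12.46, 22.46, 32.46]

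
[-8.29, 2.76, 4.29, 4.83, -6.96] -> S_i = Random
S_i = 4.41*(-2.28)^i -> [4.41, -10.05, 22.92, -52.27, 119.17]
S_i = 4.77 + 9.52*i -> [4.77, 14.29, 23.81, 33.33, 42.85]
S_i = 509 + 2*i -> [509, 511, 513, 515, 517]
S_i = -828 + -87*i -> [-828, -915, -1002, -1089, -1176]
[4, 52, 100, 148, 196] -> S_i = 4 + 48*i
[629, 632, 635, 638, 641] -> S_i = 629 + 3*i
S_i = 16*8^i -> [16, 128, 1024, 8192, 65536]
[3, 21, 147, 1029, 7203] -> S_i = 3*7^i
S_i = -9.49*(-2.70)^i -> [-9.49, 25.62, -69.18, 186.79, -504.34]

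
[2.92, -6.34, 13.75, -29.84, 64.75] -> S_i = 2.92*(-2.17)^i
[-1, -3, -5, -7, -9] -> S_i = -1 + -2*i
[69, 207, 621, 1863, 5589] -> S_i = 69*3^i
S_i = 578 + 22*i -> [578, 600, 622, 644, 666]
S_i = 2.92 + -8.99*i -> [2.92, -6.07, -15.06, -24.05, -33.04]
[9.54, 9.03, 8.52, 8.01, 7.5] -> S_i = 9.54 + -0.51*i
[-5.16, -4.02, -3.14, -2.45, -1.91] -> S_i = -5.16*0.78^i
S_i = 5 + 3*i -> [5, 8, 11, 14, 17]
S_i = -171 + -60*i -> [-171, -231, -291, -351, -411]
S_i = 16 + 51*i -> [16, 67, 118, 169, 220]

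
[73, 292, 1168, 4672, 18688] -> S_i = 73*4^i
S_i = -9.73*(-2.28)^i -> [-9.73, 22.18, -50.58, 115.32, -262.94]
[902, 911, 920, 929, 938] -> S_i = 902 + 9*i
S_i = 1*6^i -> [1, 6, 36, 216, 1296]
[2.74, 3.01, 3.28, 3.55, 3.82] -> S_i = 2.74 + 0.27*i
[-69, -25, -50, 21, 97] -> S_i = Random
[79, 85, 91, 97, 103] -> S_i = 79 + 6*i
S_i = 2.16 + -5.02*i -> [2.16, -2.86, -7.88, -12.9, -17.92]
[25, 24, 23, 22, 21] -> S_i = 25 + -1*i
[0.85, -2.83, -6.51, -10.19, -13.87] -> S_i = 0.85 + -3.68*i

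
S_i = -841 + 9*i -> [-841, -832, -823, -814, -805]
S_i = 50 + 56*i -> [50, 106, 162, 218, 274]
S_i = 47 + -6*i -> [47, 41, 35, 29, 23]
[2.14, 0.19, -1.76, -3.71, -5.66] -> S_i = 2.14 + -1.95*i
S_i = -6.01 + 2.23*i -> [-6.01, -3.78, -1.55, 0.68, 2.91]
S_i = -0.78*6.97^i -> [-0.78, -5.44, -37.89, -264.11, -1840.88]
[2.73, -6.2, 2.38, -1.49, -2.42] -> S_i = Random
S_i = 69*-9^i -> [69, -621, 5589, -50301, 452709]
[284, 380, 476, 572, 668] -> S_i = 284 + 96*i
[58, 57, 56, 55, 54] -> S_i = 58 + -1*i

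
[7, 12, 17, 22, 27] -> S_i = 7 + 5*i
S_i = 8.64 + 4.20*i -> [8.64, 12.84, 17.04, 21.24, 25.44]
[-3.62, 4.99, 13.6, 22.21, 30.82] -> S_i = -3.62 + 8.61*i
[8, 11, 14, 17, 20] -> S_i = 8 + 3*i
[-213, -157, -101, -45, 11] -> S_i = -213 + 56*i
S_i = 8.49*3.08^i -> [8.49, 26.15, 80.54, 248.06, 764.03]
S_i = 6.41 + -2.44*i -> [6.41, 3.97, 1.53, -0.91, -3.35]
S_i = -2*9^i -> [-2, -18, -162, -1458, -13122]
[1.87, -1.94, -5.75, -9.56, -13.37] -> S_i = 1.87 + -3.81*i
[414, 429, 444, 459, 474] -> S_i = 414 + 15*i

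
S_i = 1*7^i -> [1, 7, 49, 343, 2401]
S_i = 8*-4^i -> [8, -32, 128, -512, 2048]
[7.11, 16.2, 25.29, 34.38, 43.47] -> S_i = 7.11 + 9.09*i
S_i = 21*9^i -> [21, 189, 1701, 15309, 137781]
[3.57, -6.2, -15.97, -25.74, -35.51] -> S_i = 3.57 + -9.77*i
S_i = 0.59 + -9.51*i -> [0.59, -8.92, -18.43, -27.94, -37.45]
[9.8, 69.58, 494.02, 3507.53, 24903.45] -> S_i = 9.80*7.10^i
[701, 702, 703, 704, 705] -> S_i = 701 + 1*i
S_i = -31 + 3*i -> [-31, -28, -25, -22, -19]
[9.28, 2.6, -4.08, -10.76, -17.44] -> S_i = 9.28 + -6.68*i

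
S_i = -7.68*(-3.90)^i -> [-7.68, 29.95, -116.81, 455.57, -1776.72]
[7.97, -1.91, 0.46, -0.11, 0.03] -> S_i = 7.97*(-0.24)^i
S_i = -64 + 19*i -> [-64, -45, -26, -7, 12]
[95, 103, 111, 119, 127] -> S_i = 95 + 8*i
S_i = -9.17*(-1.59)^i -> [-9.17, 14.58, -23.18, 36.86, -58.61]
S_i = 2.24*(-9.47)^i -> [2.24, -21.21, 200.89, -1902.38, 18015.57]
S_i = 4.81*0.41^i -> [4.81, 1.97, 0.81, 0.33, 0.14]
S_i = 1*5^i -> [1, 5, 25, 125, 625]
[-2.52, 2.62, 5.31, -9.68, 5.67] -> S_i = Random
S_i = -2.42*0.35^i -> [-2.42, -0.85, -0.3, -0.1, -0.04]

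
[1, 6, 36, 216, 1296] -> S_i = 1*6^i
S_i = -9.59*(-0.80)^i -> [-9.59, 7.67, -6.14, 4.91, -3.93]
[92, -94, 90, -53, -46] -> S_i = Random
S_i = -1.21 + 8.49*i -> [-1.21, 7.28, 15.77, 24.26, 32.75]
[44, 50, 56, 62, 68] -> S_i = 44 + 6*i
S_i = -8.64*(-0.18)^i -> [-8.64, 1.56, -0.28, 0.05, -0.01]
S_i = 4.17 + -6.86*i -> [4.17, -2.69, -9.55, -16.41, -23.27]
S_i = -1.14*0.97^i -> [-1.14, -1.11, -1.07, -1.04, -1.01]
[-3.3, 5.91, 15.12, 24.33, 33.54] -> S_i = -3.30 + 9.21*i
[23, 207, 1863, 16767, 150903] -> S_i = 23*9^i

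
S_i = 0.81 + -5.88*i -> [0.81, -5.07, -10.95, -16.83, -22.71]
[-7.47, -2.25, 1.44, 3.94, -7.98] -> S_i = Random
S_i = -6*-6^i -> [-6, 36, -216, 1296, -7776]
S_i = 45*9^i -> [45, 405, 3645, 32805, 295245]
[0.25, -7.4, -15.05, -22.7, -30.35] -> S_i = 0.25 + -7.65*i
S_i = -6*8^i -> [-6, -48, -384, -3072, -24576]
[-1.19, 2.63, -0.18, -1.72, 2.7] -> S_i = Random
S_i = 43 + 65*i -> [43, 108, 173, 238, 303]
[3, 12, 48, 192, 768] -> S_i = 3*4^i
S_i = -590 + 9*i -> [-590, -581, -572, -563, -554]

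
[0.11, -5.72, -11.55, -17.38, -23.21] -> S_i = 0.11 + -5.83*i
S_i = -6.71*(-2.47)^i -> [-6.71, 16.57, -40.94, 101.11, -249.75]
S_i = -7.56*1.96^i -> [-7.56, -14.82, -29.04, -56.92, -111.57]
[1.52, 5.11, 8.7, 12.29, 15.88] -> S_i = 1.52 + 3.59*i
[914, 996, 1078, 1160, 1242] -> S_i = 914 + 82*i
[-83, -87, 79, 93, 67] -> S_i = Random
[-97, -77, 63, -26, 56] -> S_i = Random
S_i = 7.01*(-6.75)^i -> [7.01, -47.32, 319.39, -2155.9, 14552.35]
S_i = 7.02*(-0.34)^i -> [7.02, -2.39, 0.81, -0.28, 0.09]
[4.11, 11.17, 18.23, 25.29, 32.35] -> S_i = 4.11 + 7.06*i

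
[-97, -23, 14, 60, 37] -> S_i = Random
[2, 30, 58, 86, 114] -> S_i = 2 + 28*i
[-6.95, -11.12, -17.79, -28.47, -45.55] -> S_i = -6.95*1.60^i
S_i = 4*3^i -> [4, 12, 36, 108, 324]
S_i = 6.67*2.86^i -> [6.67, 19.08, 54.56, 156.04, 446.26]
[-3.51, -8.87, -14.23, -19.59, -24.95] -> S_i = -3.51 + -5.36*i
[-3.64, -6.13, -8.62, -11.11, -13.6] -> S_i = -3.64 + -2.49*i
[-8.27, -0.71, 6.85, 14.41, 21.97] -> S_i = -8.27 + 7.56*i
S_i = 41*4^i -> [41, 164, 656, 2624, 10496]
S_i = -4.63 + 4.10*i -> [-4.63, -0.53, 3.57, 7.67, 11.77]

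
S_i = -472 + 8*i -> [-472, -464, -456, -448, -440]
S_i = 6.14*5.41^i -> [6.14, 33.22, 179.71, 972.21, 5259.66]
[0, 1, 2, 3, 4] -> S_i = 0 + 1*i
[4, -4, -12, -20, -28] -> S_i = 4 + -8*i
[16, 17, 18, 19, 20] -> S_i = 16 + 1*i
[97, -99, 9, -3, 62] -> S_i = Random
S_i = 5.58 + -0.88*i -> [5.58, 4.7, 3.82, 2.94, 2.06]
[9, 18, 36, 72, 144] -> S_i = 9*2^i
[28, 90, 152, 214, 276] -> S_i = 28 + 62*i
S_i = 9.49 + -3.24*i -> [9.49, 6.25, 3.01, -0.23, -3.47]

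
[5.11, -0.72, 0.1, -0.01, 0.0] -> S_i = 5.11*(-0.14)^i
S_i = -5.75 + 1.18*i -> [-5.75, -4.57, -3.39, -2.21, -1.03]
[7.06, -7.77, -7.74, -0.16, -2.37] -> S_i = Random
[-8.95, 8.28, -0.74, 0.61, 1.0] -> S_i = Random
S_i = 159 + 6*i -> [159, 165, 171, 177, 183]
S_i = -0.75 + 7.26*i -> [-0.75, 6.51, 13.77, 21.03, 28.29]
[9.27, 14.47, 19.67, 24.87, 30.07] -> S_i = 9.27 + 5.20*i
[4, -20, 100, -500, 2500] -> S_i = 4*-5^i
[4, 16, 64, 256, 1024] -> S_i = 4*4^i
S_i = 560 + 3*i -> [560, 563, 566, 569, 572]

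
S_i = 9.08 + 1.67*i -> [9.08, 10.75, 12.42, 14.09, 15.76]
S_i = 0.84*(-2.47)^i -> [0.84, -2.07, 5.12, -12.66, 31.27]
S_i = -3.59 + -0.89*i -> [-3.59, -4.48, -5.37, -6.26, -7.15]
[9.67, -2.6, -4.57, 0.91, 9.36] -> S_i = Random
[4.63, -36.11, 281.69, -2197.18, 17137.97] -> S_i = 4.63*(-7.80)^i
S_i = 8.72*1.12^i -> [8.72, 9.77, 10.94, 12.25, 13.72]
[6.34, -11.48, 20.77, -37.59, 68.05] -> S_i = 6.34*(-1.81)^i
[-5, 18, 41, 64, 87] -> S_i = -5 + 23*i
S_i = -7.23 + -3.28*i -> [-7.23, -10.51, -13.79, -17.07, -20.35]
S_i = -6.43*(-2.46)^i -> [-6.43, 15.82, -38.91, 95.72, -235.48]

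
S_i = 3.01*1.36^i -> [3.01, 4.09, 5.57, 7.57, 10.3]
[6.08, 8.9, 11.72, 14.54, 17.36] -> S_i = 6.08 + 2.82*i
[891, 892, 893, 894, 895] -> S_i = 891 + 1*i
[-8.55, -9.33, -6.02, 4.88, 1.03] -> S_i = Random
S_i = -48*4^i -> [-48, -192, -768, -3072, -12288]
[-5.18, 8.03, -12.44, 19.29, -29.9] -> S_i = -5.18*(-1.55)^i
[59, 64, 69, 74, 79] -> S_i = 59 + 5*i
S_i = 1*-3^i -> [1, -3, 9, -27, 81]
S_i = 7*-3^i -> [7, -21, 63, -189, 567]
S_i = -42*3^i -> [-42, -126, -378, -1134, -3402]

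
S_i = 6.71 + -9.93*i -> [6.71, -3.22, -13.15, -23.08, -33.01]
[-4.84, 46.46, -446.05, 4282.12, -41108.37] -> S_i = -4.84*(-9.60)^i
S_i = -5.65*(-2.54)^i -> [-5.65, 14.35, -36.45, 92.59, -235.17]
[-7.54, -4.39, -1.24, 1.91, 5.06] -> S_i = -7.54 + 3.15*i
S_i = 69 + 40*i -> [69, 109, 149, 189, 229]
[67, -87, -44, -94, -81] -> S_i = Random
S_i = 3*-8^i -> [3, -24, 192, -1536, 12288]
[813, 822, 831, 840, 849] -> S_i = 813 + 9*i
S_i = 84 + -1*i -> [84, 83, 82, 81, 80]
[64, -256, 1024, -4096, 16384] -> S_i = 64*-4^i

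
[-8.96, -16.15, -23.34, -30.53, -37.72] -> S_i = -8.96 + -7.19*i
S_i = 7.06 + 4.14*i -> [7.06, 11.2, 15.34, 19.48, 23.62]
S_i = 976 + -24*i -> [976, 952, 928, 904, 880]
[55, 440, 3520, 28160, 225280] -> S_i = 55*8^i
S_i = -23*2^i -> [-23, -46, -92, -184, -368]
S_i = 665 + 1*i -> [665, 666, 667, 668, 669]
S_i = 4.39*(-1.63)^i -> [4.39, -7.16, 11.66, -19.01, 30.99]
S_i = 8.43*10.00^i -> [8.43, 84.3, 843.0, 8430.0, 84300.0]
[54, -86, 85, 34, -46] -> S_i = Random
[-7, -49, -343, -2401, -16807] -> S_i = -7*7^i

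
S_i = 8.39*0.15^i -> [8.39, 1.26, 0.19, 0.03, 0.0]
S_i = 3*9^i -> [3, 27, 243, 2187, 19683]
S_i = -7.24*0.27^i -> [-7.24, -1.95, -0.53, -0.14, -0.04]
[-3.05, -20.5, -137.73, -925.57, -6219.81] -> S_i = -3.05*6.72^i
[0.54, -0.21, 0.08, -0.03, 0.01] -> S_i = 0.54*(-0.39)^i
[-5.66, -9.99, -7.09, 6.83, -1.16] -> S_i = Random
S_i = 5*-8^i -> [5, -40, 320, -2560, 20480]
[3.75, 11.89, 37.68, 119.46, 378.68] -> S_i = 3.75*3.17^i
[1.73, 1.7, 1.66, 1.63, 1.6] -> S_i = 1.73*0.98^i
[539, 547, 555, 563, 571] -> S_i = 539 + 8*i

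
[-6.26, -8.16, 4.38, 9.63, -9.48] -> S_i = Random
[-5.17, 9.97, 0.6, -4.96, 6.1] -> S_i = Random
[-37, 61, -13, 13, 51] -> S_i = Random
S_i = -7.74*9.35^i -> [-7.74, -72.37, -676.65, -6326.68, -59154.45]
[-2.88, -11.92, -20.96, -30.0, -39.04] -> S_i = -2.88 + -9.04*i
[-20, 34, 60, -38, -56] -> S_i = Random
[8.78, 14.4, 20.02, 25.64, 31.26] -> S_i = 8.78 + 5.62*i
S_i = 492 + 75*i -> [492, 567, 642, 717, 792]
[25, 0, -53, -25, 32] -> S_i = Random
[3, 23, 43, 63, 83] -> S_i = 3 + 20*i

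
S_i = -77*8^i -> [-77, -616, -4928, -39424, -315392]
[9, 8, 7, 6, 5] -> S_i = 9 + -1*i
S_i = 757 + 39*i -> [757, 796, 835, 874, 913]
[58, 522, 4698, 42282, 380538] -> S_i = 58*9^i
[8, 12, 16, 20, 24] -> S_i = 8 + 4*i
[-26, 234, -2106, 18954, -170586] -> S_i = -26*-9^i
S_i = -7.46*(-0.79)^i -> [-7.46, 5.89, -4.66, 3.68, -2.91]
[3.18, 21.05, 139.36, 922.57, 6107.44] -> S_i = 3.18*6.62^i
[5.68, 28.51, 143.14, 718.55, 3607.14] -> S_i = 5.68*5.02^i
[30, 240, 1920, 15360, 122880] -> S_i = 30*8^i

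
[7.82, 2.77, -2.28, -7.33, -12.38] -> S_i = 7.82 + -5.05*i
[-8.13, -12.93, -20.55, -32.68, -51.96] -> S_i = -8.13*1.59^i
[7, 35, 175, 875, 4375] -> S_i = 7*5^i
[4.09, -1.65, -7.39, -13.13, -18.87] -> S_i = 4.09 + -5.74*i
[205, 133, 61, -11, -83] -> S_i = 205 + -72*i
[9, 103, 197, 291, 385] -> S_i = 9 + 94*i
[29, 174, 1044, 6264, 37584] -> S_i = 29*6^i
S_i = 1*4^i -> [1, 4, 16, 64, 256]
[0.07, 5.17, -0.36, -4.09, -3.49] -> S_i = Random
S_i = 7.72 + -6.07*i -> [7.72, 1.65, -4.42, -10.49, -16.56]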